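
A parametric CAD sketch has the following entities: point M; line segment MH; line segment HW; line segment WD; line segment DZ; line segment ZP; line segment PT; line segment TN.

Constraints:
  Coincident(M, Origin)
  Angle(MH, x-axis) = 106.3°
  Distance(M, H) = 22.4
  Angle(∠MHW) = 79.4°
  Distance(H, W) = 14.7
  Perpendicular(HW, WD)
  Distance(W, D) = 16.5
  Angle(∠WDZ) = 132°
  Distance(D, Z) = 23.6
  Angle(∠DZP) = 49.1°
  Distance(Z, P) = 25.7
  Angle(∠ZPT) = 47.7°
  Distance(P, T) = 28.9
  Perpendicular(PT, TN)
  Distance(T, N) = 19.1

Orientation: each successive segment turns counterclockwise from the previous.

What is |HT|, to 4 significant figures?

31.56

M is at the origin; MH runs at 106.3° with length 22.4, so H = (-6.287, 21.50). ∠MHW = 79.4° gives HW at -153.1° from the x-axis; with |HW| = 14.7, W = (-19.40, 14.85). HW is perpendicular to WD, so WD runs at -63.10°; with |WD| = 16.5, D = (-11.93, 0.1342). ∠WDZ = 132.0° gives DZ at -15.10° from the x-axis; with |DZ| = 23.6, Z = (10.85, -6.014). ∠DZP = 49.1° gives ZP at 115.8° from the x-axis; with |ZP| = 25.7, P = (-0.3315, 17.12). ∠ZPT = 47.7° gives PT at -111.9° from the x-axis; with |PT| = 28.9, T = (-11.11, -9.690). Then |HT| = |T − H| = 31.56.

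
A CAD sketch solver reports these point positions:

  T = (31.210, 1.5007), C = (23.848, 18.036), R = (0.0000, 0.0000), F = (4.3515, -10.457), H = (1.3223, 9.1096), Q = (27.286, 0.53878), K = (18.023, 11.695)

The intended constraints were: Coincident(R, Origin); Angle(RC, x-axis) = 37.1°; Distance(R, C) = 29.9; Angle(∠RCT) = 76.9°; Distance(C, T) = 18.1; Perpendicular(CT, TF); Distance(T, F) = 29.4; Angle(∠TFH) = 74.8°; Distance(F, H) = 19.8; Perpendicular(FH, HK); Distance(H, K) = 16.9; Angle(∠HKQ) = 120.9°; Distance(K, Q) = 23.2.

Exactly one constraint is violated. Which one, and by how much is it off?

Distance(K, Q) = 23.2 — off by 8.70.

R = (0.00, 0.00) ✓; RC at 37.10° ✓; |RC| = 29.90 ✓; ∠RCT = 76.90° ✓; |CT| = 18.10 ✓; ∠(CT, TF) = 90.00° ✓; |TF| = 29.40 ✓; ∠TFH = 74.80° ✓; |FH| = 19.80 ✓; ∠(FH, HK) = 90.00° ✓; |HK| = 16.90 ✓; ∠HKQ = 120.9° ✓; |KQ| = 14.50 ✗.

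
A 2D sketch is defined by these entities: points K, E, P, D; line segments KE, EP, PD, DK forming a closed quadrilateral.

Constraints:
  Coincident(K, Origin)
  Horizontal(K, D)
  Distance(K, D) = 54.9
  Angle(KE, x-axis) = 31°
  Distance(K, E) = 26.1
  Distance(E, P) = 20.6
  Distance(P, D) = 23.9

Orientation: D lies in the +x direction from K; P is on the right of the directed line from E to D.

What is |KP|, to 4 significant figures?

31.93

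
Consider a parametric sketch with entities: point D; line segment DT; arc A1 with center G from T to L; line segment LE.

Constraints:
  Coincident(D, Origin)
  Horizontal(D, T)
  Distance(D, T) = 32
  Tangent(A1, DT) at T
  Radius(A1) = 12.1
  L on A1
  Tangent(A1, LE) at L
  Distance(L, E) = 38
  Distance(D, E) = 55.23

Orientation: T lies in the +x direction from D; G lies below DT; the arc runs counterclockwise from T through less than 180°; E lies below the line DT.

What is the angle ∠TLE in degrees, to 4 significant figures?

133.5°

Checks: |GL| = 12.10 ✓; ∠(GL, LE) = 90.00° ✓; |LE| = 38.00 ✓; |DE| = 55.23 ✓.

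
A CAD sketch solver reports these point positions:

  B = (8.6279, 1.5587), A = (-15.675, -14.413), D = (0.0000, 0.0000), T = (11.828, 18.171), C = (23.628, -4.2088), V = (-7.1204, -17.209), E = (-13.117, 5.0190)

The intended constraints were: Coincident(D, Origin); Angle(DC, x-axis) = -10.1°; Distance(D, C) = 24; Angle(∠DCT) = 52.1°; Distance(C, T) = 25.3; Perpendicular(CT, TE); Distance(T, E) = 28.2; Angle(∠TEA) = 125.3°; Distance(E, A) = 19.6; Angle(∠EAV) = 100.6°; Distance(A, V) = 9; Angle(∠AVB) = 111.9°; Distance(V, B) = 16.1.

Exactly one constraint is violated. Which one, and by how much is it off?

Distance(V, B) = 16.1 — off by 8.40.

D = (0.00, 0.00) ✓; DC at -10.10° ✓; |DC| = 24.00 ✓; ∠DCT = 52.10° ✓; |CT| = 25.30 ✓; ∠(CT, TE) = 90.00° ✓; |TE| = 28.20 ✓; ∠TEA = 125.3° ✓; |EA| = 19.60 ✓; ∠EAV = 100.6° ✓; |AV| = 9.000 ✓; ∠AVB = 111.9° ✓; |VB| = 24.50 ✗.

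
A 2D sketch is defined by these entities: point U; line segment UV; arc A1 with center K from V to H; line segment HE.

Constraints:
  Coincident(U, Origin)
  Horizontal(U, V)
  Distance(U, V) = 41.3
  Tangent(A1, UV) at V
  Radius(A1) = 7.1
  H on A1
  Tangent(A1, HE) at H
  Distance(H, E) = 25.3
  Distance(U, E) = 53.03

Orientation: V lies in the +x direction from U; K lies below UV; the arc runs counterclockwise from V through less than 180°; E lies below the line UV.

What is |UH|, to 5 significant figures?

35.612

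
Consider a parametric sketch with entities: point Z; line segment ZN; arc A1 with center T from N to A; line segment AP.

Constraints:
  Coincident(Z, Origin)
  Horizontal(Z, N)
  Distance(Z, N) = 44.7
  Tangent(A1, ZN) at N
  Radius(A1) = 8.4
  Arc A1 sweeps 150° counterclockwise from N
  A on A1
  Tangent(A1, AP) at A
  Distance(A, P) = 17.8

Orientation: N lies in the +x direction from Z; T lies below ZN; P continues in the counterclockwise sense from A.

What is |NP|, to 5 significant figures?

27.013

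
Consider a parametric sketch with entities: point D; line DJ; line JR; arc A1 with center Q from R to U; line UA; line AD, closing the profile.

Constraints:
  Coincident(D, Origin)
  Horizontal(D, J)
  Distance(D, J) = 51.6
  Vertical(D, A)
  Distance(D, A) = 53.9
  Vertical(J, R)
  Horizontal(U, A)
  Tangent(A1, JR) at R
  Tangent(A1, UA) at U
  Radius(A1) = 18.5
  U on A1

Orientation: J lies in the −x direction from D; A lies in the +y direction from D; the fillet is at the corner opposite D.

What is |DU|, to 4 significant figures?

63.25

D is at the origin; D and J share the same y with |DJ| = 51.6 and J on the −x side, so J = (-51.60, 0.000). DA is vertical with |DA| = 53.9 and A on the +y side, so A = (0.000, 53.90). The virtual corner opposite D is at (-51.60, 53.90). Since A1 is tangent to JR there, QR ⟂ JR and since A1 is tangent to UA there, QU ⟂ UA, with radius 18.5, so the center Q sits 18.5 in from both sides at Q = (-33.10, 35.40). That places the tangent points at R = (-51.60, 35.40) on JR and U = (-33.10, 53.90) on UA. Then |DU| = |U − D| = 63.25.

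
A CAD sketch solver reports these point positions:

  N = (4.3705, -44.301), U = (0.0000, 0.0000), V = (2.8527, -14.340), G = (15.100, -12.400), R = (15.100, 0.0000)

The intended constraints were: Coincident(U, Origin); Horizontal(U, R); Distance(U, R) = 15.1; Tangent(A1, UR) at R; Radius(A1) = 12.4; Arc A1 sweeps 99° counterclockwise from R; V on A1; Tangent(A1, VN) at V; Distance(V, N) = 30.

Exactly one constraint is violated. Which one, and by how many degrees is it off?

Tangent(A1, VN) at V — off by 6.10°.

U = (0.00, 0.00) ✓; U.y = 0.00, R.y = 0.00 ✓; |UR| = 15.10 ✓; ∠(GR, RU) = 90.00° ✓; |GR| = 12.40 ✓; bearing(G→V) − bearing(G→R) = 99.00° ✓; |GV| = 12.40 ✓; ∠(GV, VN) = 96.10° ✗; |VN| = 30.00 ✓.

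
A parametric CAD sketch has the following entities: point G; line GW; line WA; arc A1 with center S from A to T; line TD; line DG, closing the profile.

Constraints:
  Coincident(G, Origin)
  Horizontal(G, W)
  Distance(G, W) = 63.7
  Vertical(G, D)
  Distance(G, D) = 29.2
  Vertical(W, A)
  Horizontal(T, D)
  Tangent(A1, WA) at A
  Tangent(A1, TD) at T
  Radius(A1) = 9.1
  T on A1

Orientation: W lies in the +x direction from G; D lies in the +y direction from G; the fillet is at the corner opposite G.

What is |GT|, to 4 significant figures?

61.92

G is at the origin; G and W share the same y with |GW| = 63.7 and W on the +x side, so W = (63.70, 0.000). G and D share the same x with |GD| = 29.2 and D on the +y side, so D = (0.000, 29.20). The virtual corner opposite G is at (63.70, 29.20). Since A1 is tangent to WA there, SA ⟂ WA and the tangent condition forces ST to be normal to TD, with radius 9.1, so the center S sits 9.1 in from both sides at S = (54.60, 20.10). That places the tangent points at A = (63.70, 20.10) on WA and T = (54.60, 29.20) on TD. Then |GT| = |T − G| = 61.92.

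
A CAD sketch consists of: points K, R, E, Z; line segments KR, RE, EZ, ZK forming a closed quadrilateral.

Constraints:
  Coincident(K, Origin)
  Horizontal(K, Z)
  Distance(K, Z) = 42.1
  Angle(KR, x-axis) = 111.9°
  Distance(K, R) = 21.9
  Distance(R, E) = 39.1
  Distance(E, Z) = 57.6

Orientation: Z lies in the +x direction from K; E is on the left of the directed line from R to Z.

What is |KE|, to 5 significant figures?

53.605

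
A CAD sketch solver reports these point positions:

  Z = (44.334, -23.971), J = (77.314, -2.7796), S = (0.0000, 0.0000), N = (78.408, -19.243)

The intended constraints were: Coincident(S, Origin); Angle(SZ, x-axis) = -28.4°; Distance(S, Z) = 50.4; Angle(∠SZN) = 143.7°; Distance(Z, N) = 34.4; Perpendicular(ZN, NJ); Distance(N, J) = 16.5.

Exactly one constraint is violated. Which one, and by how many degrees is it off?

Perpendicular(ZN, NJ) — off by 4.10°.

S = (0.00, 0.00) ✓; SZ at -28.40° ✓; |SZ| = 50.40 ✓; ∠SZN = 143.7° ✓; |ZN| = 34.40 ✓; ∠(ZN, NJ) = 85.90° ✗; |NJ| = 16.50 ✓.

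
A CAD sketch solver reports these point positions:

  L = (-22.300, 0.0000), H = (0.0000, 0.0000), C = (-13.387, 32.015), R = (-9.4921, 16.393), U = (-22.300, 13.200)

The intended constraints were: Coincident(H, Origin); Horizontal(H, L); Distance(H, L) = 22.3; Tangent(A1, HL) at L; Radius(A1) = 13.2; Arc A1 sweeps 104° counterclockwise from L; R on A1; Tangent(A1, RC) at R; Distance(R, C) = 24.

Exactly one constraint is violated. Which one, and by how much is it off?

Distance(R, C) = 24 — off by 7.90.

H = (0.00, 0.00) ✓; H.y = 0.00, L.y = 0.00 ✓; |HL| = 22.30 ✓; ∠(UL, LH) = 90.00° ✓; |UL| = 13.20 ✓; bearing(U→R) − bearing(U→L) = 104.0° ✓; |UR| = 13.20 ✓; ∠(UR, RC) = 90.00° ✓; |RC| = 16.10 ✗.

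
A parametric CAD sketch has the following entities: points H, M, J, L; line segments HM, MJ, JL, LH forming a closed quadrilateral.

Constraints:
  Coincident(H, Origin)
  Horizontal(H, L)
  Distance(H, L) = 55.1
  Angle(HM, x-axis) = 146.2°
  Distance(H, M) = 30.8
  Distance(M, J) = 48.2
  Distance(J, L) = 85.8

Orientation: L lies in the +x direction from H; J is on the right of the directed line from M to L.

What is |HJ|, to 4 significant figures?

39.80

Checks: |MJ| = 48.20 ✓; |JL| = 85.80 ✓.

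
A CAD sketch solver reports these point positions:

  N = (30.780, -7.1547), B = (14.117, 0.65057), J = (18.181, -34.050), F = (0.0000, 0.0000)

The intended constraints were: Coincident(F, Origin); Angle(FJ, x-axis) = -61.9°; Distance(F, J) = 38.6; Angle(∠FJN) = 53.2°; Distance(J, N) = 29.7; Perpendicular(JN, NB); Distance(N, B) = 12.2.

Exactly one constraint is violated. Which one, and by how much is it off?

Distance(N, B) = 12.2 — off by 6.20.

F = (0.00, 0.00) ✓; FJ at -61.90° ✓; |FJ| = 38.60 ✓; ∠FJN = 53.20° ✓; |JN| = 29.70 ✓; ∠(JN, NB) = 90.00° ✓; |NB| = 18.40 ✗.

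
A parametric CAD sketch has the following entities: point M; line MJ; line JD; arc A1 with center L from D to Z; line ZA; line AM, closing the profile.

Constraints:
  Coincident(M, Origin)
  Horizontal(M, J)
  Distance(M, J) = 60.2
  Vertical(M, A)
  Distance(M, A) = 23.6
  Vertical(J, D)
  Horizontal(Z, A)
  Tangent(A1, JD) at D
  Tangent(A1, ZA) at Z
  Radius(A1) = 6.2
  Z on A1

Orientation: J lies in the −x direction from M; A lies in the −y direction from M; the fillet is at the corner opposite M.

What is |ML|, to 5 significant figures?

56.734

M and A share the same x with |MA| = 23.6 and A on the −y side, so A = (0.0000, -23.600). The virtual corner opposite M is at (-60.200, -23.600). Tangency of A1 to JD means the radius LD is perpendicular to JD and the tangent condition forces LZ to be normal to ZA, with radius 6.2, so the center L sits 6.2 in from both sides at L = (-54.000, -17.400). Then |ML| = |L − M| = 56.734.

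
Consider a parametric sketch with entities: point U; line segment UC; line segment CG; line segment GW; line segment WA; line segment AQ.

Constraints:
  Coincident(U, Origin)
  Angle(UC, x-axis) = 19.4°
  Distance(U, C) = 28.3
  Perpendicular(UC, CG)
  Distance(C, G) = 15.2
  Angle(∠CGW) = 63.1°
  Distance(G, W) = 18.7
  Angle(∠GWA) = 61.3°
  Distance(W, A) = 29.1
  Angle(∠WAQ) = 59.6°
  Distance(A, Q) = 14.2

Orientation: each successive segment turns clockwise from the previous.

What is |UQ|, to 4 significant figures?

36.90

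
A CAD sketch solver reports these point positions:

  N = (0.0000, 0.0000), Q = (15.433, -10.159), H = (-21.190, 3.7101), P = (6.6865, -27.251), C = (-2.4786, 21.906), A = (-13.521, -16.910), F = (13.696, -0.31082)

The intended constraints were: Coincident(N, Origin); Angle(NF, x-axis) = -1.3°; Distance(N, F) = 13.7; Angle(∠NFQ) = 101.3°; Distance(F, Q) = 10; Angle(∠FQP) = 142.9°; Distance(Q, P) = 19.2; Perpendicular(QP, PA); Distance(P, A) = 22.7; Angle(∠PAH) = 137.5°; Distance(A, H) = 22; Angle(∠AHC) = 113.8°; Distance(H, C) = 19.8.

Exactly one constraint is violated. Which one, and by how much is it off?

Distance(H, C) = 19.8 — off by 6.30.

N = (0.00, 0.00) ✓; NF at -1.300° ✓; |NF| = 13.70 ✓; ∠NFQ = 101.3° ✓; |FQ| = 10.00 ✓; ∠FQP = 142.9° ✓; |QP| = 19.20 ✓; ∠(QP, PA) = 90.00° ✓; |PA| = 22.70 ✓; ∠PAH = 137.5° ✓; |AH| = 22.00 ✓; ∠AHC = 113.8° ✓; |HC| = 26.10 ✗.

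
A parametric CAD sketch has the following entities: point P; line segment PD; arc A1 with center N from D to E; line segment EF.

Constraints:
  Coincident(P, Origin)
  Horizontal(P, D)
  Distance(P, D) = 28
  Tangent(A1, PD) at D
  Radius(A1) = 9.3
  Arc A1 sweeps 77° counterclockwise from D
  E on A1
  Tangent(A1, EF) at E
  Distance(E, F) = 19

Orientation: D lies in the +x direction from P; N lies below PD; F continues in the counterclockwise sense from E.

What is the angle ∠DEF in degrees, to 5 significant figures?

141.50°

P is at the origin; P and D share the same y with |PD| = 28.0 and D on the +x side, so D = (28.000, 0.0000). Tangency of A1 to PD means the radius ND is perpendicular to PD, so N = D + (0, -9.3) = (28.000, -9.3000). On A1, D sits at bearing 90° from N; a 77° counterclockwise sweep puts E at bearing 167°, so E = N + 9.3·(cos 167°, sin 167°) = (18.938, -7.2080). The tangent condition forces NE to be normal to EF, so EF runs along (−sin 167°, cos 167°); with |EF| = 19.0, F = (14.664, -25.721). Then cos ∠DEF = ED·EF / (|ED||EF|), giving 141.50°.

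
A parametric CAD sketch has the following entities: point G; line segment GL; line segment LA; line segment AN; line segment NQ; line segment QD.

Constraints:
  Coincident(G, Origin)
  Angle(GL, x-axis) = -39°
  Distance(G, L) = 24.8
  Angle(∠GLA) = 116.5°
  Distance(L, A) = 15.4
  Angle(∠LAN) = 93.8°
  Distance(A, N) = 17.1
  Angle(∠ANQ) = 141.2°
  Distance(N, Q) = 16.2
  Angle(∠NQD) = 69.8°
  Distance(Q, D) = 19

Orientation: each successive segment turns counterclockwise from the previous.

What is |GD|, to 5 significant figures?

10.555

G is at the origin; GL runs at -39.0° with length 24.8, so L = (19.273, -15.607). ∠GLA = 116.5° gives LA at 24.500° from the x-axis; with |LA| = 15.4, A = (33.287, -9.2209). ∠LAN = 93.8° gives AN at 110.70° from the x-axis; with |AN| = 17.1, N = (27.242, 6.7752). ∠ANQ = 141.2° gives NQ at 149.50° from the x-axis; with |NQ| = 16.2, Q = (13.284, 14.997). ∠NQD = 69.8° gives QD at -100.30° from the x-axis; with |QD| = 19.0, D = (9.8866, -3.6965). Then |GD| = |D − G| = 10.555.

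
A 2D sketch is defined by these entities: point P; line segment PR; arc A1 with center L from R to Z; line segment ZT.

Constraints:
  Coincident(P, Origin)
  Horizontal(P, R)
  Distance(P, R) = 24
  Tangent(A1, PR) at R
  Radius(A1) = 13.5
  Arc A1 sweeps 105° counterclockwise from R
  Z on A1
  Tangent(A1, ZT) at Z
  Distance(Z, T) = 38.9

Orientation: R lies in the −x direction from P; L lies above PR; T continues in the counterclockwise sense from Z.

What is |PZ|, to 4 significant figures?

20.22

P is at the origin; P and R share the same y with |PR| = 24.0 and R on the −x side, so R = (-24.00, 0.000). Since A1 is tangent to PR there, LR ⟂ PR, so L = R + (0, 13.5) = (-24.00, 13.50). On A1, R sits at bearing -90° from L; a 105° counterclockwise sweep puts Z at bearing 15°, so Z = L + 13.5·(cos 15°, sin 15°) = (-10.96, 16.99). Then |PZ| = |Z − P| = 20.22.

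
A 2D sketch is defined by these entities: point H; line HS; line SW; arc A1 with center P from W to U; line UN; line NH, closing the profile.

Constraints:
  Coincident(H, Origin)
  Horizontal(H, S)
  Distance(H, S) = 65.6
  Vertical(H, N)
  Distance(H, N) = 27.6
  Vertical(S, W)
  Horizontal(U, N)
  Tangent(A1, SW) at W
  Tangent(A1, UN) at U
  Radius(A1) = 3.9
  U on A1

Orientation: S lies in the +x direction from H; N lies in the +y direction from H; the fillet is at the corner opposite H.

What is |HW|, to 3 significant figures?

69.7

H is at the origin; H and S share the same y with |HS| = 65.6 and S on the +x side, so S = (65.6, 0.00). HN is vertical with |HN| = 27.6 and N on the +y side, so N = (0.00, 27.6). The virtual corner opposite H is at (65.6, 27.6). Since A1 is tangent to SW there, PW ⟂ SW and A1 meets UN tangentially, so PU is at right angles to UN, with radius 3.9, so the center P sits 3.9 in from both sides at P = (61.7, 23.7). That places the tangent points at W = (65.6, 23.7) on SW and U = (61.7, 27.6) on UN. Then |HW| = |W − H| = 69.7.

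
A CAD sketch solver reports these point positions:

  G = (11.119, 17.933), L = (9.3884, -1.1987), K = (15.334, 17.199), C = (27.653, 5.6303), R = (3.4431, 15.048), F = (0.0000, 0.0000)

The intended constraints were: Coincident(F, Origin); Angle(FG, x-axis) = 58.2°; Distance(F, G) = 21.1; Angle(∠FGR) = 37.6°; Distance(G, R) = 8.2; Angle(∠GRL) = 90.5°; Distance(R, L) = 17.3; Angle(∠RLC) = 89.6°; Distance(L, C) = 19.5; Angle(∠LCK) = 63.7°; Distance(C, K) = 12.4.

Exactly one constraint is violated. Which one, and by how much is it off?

Distance(C, K) = 12.4 — off by 4.50.

F = (0.00, 0.00) ✓; FG at 58.20° ✓; |FG| = 21.10 ✓; ∠FGR = 37.60° ✓; |GR| = 8.200 ✓; ∠GRL = 90.50° ✓; |RL| = 17.30 ✓; ∠RLC = 89.60° ✓; |LC| = 19.50 ✓; ∠LCK = 63.70° ✓; |CK| = 16.90 ✗.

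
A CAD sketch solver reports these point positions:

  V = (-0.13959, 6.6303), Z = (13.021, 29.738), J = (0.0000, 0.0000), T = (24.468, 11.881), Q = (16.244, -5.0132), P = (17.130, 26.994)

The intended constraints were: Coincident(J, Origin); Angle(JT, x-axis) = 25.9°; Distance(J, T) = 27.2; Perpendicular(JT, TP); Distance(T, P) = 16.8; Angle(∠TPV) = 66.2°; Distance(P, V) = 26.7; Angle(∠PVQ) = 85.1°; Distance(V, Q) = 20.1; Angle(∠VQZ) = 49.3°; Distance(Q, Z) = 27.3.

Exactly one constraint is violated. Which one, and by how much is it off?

Distance(Q, Z) = 27.3 — off by 7.60.

J = (0.00, 0.00) ✓; JT at 25.90° ✓; |JT| = 27.20 ✓; ∠(JT, TP) = 90.00° ✓; |TP| = 16.80 ✓; ∠TPV = 66.20° ✓; |PV| = 26.70 ✓; ∠PVQ = 85.10° ✓; |VQ| = 20.10 ✓; ∠VQZ = 49.30° ✓; |QZ| = 34.90 ✗.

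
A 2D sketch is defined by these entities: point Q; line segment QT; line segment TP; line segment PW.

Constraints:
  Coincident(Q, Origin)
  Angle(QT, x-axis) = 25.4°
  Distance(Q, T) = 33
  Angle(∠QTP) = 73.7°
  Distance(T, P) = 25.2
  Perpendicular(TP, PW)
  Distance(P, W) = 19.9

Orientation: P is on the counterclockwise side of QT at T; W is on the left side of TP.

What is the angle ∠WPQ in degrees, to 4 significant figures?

26.71°

Q is at the origin; QT runs at 25.4° with length 33.0, so T = 33.0·(cos 25.4°, sin 25.4°) = (29.81, 14.15). ∠QTP = 73.7°, so TP runs at 25.4° + (180° − 73.7°) = 131.7° from the x-axis; with |TP| = 25.2, P = T + 25.2·(cos 131.7°, sin 131.7°) = (13.05, 32.97). TP is perpendicular to PW; with |PW| = 19.9 on the left of TP, W = P + 19.9·(-0.7466, -0.6652) = (-1.812, 19.73). Then cos ∠WPQ = PW·PQ / (|PW||PQ|), giving 26.71°.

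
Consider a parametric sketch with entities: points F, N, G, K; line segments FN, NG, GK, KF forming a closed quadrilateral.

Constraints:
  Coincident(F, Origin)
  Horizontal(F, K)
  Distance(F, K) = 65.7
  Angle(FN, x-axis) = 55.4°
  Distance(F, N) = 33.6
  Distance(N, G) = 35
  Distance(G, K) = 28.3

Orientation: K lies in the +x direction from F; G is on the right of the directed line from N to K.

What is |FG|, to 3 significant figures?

37.5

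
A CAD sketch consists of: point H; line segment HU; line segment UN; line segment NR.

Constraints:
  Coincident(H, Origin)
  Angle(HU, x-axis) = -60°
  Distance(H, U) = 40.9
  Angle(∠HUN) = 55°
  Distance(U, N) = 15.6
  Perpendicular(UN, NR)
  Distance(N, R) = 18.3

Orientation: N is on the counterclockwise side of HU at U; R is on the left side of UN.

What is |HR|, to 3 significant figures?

17.1

H is at the origin; HU runs at -60.0° with length 40.9, so U = 40.9·(cos -60.0°, sin -60.0°) = (20.5, -35.4). ∠HUN = 55.0°, so UN runs at -60.0° + (180° − 55.0°) = 65.0° from the x-axis; with |UN| = 15.6, N = U + 15.6·(cos 65.0°, sin 65.0°) = (27.0, -21.3). UN ⟂ NR; with |NR| = 18.3 on the left of UN, R = N + 18.3·(-0.906, 0.423) = (10.5, -13.5). Then |HR| = |R − H| = 17.1.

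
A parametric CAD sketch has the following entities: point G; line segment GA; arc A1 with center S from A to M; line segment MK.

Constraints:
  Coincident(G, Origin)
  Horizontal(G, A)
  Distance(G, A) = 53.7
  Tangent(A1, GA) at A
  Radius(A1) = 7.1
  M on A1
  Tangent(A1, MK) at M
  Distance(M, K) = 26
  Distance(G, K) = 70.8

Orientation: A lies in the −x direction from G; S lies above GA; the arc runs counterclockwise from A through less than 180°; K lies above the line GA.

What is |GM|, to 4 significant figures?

49.20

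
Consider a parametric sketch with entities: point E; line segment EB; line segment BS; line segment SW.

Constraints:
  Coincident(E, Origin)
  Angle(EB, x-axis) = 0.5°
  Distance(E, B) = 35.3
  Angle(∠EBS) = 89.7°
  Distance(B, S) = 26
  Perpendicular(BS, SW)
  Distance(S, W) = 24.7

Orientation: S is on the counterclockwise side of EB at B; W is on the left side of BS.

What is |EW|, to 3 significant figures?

27.9

∠EBS = 89.7°, so BS runs at 0.5° + (180° − 89.7°) = 90.8° from the x-axis; with |BS| = 26.0, S = B + 26.0·(cos 90.8°, sin 90.8°) = (34.9, 26.3). The perpendicularity gives SW at right angles to BS; with |SW| = 24.7 on the left of BS, W = S + 24.7·(-1.00, -0.0140) = (10.2, 26.0). Then |EW| = |W − E| = 27.9.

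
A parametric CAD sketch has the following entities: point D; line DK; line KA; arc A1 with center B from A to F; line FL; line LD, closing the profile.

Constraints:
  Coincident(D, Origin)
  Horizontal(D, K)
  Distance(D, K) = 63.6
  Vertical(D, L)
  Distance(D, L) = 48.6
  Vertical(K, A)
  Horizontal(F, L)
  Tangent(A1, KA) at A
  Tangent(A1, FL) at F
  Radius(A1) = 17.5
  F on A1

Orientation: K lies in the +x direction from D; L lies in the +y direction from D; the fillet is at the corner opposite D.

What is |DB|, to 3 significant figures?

55.6

D is at the origin; DK is horizontal with |DK| = 63.6 and K on the +x side, so K = (63.6, 0.00). DL is vertical with |DL| = 48.6 and L on the +y side, so L = (0.00, 48.6). The virtual corner opposite D is at (63.6, 48.6). Since A1 is tangent to KA there, BA ⟂ KA and the tangent condition forces BF to be normal to FL, with radius 17.5, so the center B sits 17.5 in from both sides at B = (46.1, 31.1). Then |DB| = |B − D| = 55.6.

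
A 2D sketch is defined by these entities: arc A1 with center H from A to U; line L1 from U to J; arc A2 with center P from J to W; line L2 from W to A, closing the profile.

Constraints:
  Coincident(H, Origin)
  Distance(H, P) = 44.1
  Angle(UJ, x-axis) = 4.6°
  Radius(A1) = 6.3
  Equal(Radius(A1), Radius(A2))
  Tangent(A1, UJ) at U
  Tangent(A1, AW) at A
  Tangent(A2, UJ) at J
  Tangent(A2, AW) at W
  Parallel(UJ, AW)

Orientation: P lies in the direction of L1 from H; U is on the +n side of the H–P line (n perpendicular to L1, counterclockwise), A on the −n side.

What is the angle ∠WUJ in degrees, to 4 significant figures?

15.95°

The slot axis is L1's direction at 4.6°, so u = (cos 4.6°, sin 4.6°) = (0.9968, 0.08020) and n = (−sin 4.6°, cos 4.6°) = (-0.08020, 0.9968). H is at the origin and P lies 44.1 along u from H, so P = 44.1·u = (43.96, 3.537). Tangency of A1 to both parallel lines with radius 6.3 puts U and A at H ± 6.3·n: U = (-0.5053, 6.280), A = (0.5053, -6.280). Equal radii place J and W the same way about P: J = P + 6.3·n = (43.45, 9.816), W = P − 6.3·n = (44.46, -2.743). Then cos ∠WUJ = UW·UJ / (|UW||UJ|), giving 15.95°.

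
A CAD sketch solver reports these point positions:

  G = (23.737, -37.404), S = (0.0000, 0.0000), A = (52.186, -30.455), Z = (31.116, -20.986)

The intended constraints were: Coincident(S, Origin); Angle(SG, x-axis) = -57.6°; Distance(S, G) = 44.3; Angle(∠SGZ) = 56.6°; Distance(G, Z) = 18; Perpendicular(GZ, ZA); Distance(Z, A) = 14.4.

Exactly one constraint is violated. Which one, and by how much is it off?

Distance(Z, A) = 14.4 — off by 8.70.

S = (0.00, 0.00) ✓; SG at -57.60° ✓; |SG| = 44.30 ✓; ∠SGZ = 56.60° ✓; |GZ| = 18.00 ✓; ∠(GZ, ZA) = 90.00° ✓; |ZA| = 23.10 ✗.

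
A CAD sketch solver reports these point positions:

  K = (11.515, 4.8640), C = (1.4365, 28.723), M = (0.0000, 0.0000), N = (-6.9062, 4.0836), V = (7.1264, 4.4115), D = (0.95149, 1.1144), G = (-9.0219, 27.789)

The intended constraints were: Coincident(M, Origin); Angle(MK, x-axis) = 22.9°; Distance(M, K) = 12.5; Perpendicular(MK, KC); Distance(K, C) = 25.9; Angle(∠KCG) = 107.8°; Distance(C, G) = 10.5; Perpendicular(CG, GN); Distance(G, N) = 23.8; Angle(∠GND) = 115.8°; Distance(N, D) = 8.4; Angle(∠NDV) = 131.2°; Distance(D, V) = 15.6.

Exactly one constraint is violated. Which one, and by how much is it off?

Distance(D, V) = 15.6 — off by 8.60.

M = (0.00, 0.00) ✓; MK at 22.90° ✓; |MK| = 12.50 ✓; ∠(MK, KC) = 90.00° ✓; |KC| = 25.90 ✓; ∠KCG = 107.8° ✓; |CG| = 10.50 ✓; ∠(CG, GN) = 90.00° ✓; |GN| = 23.80 ✓; ∠GND = 115.8° ✓; |ND| = 8.400 ✓; ∠NDV = 131.2° ✓; |DV| = 7.000 ✗.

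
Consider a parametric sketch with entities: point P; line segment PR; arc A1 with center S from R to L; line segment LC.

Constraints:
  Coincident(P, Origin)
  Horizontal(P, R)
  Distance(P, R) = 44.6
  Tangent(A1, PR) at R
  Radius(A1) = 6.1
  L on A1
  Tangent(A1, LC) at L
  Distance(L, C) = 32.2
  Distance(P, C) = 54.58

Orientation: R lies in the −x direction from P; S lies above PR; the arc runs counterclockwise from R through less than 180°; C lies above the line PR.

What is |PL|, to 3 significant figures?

39.0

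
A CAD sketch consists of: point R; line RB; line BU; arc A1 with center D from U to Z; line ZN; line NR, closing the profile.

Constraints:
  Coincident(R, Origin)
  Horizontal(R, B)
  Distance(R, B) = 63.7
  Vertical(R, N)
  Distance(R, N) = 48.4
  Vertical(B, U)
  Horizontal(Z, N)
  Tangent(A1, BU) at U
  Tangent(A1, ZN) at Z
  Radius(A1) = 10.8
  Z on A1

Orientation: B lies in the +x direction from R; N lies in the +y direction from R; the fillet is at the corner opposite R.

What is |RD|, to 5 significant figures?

64.901

RN is vertical with |RN| = 48.4 and N on the +y side, so N = (0.0000, 48.400). The virtual corner opposite R is at (63.700, 48.400). A1 meets BU tangentially, so DU is at right angles to BU and A1 meets ZN tangentially, so DZ is at right angles to ZN, with radius 10.8, so the center D sits 10.8 in from both sides at D = (52.900, 37.600). Then |RD| = |D − R| = 64.901.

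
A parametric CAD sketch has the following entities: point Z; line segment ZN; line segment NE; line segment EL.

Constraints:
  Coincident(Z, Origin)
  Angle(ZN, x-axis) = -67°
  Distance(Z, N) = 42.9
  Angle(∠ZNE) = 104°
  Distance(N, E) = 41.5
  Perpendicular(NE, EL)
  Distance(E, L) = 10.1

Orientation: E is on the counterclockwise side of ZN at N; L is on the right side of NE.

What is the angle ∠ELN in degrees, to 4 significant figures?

76.32°

∠ZNE = 104.0°, so NE runs at -67.0° + (180° − 104.0°) = 9.000° from the x-axis; with |NE| = 41.5, E = N + 41.5·(cos 9.000°, sin 9.000°) = (57.75, -33.00). The perpendicularity gives EL at right angles to NE; with |EL| = 10.1 on the right of NE, L = E + 10.1·(0.1564, -0.9877) = (59.33, -42.97). Then cos ∠ELN = LE·LN / (|LE||LN|), giving 76.32°.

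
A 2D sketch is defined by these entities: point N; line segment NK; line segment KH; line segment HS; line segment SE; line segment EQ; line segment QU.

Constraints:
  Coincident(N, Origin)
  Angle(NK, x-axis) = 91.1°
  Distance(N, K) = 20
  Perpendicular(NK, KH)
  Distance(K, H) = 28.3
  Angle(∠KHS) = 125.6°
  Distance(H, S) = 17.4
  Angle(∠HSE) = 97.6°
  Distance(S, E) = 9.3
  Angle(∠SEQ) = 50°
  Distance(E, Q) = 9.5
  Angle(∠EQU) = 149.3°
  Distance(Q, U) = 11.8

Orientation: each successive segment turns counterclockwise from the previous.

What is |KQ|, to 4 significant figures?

33.02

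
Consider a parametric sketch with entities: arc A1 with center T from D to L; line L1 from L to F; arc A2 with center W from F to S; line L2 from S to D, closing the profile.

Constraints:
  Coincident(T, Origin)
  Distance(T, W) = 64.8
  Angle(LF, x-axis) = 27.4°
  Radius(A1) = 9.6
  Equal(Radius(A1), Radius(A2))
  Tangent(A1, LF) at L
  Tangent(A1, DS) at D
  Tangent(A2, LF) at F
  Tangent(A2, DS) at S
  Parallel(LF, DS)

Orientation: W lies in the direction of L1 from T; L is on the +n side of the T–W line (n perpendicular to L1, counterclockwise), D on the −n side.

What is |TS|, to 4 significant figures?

65.51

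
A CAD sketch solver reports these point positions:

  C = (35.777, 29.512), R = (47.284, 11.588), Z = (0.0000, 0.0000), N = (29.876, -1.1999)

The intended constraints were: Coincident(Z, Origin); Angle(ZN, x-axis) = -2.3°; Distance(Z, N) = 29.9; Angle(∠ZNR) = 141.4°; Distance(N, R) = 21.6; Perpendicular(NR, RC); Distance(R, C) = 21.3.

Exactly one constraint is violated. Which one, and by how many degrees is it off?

Perpendicular(NR, RC) — off by 3.60°.

Z = (0.00, 0.00) ✓; ZN at -2.300° ✓; |ZN| = 29.90 ✓; ∠ZNR = 141.4° ✓; |NR| = 21.60 ✓; ∠(NR, RC) = 86.40° ✗; |RC| = 21.30 ✓.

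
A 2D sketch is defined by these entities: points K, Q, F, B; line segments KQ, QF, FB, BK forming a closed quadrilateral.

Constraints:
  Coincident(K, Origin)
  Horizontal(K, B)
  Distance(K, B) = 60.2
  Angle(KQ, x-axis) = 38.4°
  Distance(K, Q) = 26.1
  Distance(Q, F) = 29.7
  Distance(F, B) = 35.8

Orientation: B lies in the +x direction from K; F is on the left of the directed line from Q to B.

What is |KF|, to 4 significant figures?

55.75

K is at the origin; K and B share the same y with |KB| = 60.2 and B in +x, so B = (60.2, 0). KQ runs at 38.4° with |KQ| = 26.1, so Q = (20.45, 16.21). F is determined by |QF| = 29.7 and |FB| = 35.8 together: it lies at the intersection of circle(Q, 29.7) and circle(B, 35.8). With |QB| = 42.92, the foot of the radical line on QB is 16.81 from Q and the perpendicular offset is √(29.7² − 16.81²) = 24.49. Taking the left-of-QB solution: F = (45.27, 32.54).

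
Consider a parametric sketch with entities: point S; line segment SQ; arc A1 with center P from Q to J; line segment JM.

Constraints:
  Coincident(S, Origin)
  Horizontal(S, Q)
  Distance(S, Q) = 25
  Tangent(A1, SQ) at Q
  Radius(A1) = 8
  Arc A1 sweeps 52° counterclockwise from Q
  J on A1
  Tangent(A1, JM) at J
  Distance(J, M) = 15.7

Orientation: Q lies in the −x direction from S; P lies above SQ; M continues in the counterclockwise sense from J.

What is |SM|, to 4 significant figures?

17.89

S is at the origin; SQ is horizontal with |SQ| = 25.0 and Q on the −x side, so Q = (-25.00, 0.000). A1 meets SQ tangentially, so PQ is at right angles to SQ, so P = Q + (0, 8) = (-25.00, 8.000). On A1, Q sits at bearing -90° from P; a 52° counterclockwise sweep puts J at bearing -38°, so J = P + 8.0·(cos -38°, sin -38°) = (-18.70, 3.075). The tangent condition forces PJ to be normal to JM, so JM runs along (−sin -38°, cos -38°); with |JM| = 15.7, M = (-9.030, 15.45). Then |SM| = |M − S| = 17.89.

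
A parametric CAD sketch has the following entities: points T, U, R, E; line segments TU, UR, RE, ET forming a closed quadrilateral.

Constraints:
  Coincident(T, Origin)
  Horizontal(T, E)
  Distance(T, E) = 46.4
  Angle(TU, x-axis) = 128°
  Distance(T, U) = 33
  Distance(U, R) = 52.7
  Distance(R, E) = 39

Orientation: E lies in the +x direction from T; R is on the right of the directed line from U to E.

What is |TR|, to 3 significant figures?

19.7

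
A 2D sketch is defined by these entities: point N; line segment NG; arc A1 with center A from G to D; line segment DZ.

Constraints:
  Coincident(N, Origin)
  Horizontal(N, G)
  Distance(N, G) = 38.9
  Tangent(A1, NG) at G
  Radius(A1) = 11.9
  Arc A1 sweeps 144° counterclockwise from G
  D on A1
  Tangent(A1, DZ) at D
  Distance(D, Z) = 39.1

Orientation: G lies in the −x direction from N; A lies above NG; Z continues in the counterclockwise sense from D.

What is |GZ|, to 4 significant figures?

50.87

On A1, G sits at bearing -90° from A; a 144° counterclockwise sweep puts D at bearing 54°, so D = A + 11.9·(cos 54°, sin 54°) = (-31.91, 21.53). Since A1 is tangent to DZ there, AD ⟂ DZ, so DZ runs along (−sin 54°, cos 54°); with |DZ| = 39.1, Z = (-63.54, 44.51). Then |GZ| = |Z − G| = 50.87.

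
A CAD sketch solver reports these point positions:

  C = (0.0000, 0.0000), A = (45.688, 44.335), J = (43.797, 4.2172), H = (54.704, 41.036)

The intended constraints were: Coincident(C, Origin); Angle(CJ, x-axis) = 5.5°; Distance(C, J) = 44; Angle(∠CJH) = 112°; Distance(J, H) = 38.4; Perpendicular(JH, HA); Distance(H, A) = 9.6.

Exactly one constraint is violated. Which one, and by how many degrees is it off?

Perpendicular(JH, HA) — off by 3.60°.

C = (0.00, 0.00) ✓; CJ at 5.500° ✓; |CJ| = 44.00 ✓; ∠CJH = 112.0° ✓; |JH| = 38.40 ✓; ∠(JH, HA) = 86.40° ✗; |HA| = 9.601 ✓.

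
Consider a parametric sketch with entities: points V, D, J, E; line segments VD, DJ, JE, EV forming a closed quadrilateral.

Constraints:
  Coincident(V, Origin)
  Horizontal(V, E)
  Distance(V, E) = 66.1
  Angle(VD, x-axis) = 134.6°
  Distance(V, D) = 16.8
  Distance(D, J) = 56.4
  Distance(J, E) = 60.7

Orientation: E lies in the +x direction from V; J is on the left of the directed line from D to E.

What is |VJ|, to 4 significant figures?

57.92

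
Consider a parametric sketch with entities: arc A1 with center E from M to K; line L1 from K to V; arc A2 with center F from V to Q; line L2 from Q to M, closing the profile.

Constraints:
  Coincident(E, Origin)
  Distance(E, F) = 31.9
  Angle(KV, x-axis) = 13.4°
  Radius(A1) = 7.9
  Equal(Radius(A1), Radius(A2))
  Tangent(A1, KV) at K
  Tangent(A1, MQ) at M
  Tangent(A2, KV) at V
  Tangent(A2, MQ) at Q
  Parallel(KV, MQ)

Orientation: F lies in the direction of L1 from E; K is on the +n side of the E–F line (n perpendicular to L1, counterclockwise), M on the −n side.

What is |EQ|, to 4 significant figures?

32.86

The slot axis is L1's direction at 13.4°, so u = (cos 13.4°, sin 13.4°) = (0.9728, 0.2317) and n = (−sin 13.4°, cos 13.4°) = (-0.2317, 0.9728). E is at the origin and F lies 31.9 along u from E, so F = 31.9·u = (31.03, 7.393). Tangency of A1 to both parallel lines with radius 7.9 puts K and M at E ± 7.9·n: K = (-1.831, 7.685), M = (1.831, -7.685). Equal radii place V and Q the same way about F: V = F + 7.9·n = (29.20, 15.08), Q = F − 7.9·n = (32.86, -0.2922). Then |EQ| = |Q − E| = 32.86.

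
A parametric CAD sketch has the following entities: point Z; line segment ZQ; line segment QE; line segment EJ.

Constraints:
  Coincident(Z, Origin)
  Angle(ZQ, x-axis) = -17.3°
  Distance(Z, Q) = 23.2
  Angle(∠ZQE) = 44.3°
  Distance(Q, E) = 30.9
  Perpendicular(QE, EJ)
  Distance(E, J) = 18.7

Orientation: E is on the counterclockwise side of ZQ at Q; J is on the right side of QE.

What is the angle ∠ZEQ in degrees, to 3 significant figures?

48.6°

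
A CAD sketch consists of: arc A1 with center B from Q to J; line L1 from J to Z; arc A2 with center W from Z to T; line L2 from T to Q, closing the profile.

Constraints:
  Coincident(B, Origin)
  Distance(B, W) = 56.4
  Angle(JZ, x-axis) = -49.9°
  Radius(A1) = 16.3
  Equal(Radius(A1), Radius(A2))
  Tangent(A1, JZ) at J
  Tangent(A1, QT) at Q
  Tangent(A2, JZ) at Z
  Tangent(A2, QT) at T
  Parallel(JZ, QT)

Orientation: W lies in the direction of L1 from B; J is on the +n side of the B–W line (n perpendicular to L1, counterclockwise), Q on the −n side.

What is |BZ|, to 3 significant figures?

58.7

The slot axis is L1's direction at -49.9°, so u = (cos -49.9°, sin -49.9°) = (0.644, -0.765) and n = (−sin -49.9°, cos -49.9°) = (0.765, 0.644). B is at the origin and W lies 56.4 along u from B, so W = 56.4·u = (36.3, -43.1). Tangency of A1 to both parallel lines with radius 16.3 puts J and Q at B ± 16.3·n: J = (12.5, 10.5), Q = (-12.5, -10.5). Equal radii place Z and T the same way about W: Z = W + 16.3·n = (48.8, -32.6), T = W − 16.3·n = (23.9, -53.6). Then |BZ| = |Z − B| = 58.7.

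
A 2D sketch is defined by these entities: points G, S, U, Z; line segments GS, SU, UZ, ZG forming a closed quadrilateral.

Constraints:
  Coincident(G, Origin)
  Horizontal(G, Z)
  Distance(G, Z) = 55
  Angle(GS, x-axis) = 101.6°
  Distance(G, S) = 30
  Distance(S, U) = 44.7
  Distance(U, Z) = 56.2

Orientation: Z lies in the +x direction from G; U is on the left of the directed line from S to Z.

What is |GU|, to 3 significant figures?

61.1

Checks: |SU| = 44.70 ✓; |UZ| = 56.20 ✓.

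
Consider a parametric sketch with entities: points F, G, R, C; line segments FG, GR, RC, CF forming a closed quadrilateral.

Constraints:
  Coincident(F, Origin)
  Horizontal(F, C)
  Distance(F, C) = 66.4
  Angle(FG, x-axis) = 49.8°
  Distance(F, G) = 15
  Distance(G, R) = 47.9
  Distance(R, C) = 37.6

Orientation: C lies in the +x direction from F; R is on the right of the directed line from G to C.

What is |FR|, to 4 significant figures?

47.25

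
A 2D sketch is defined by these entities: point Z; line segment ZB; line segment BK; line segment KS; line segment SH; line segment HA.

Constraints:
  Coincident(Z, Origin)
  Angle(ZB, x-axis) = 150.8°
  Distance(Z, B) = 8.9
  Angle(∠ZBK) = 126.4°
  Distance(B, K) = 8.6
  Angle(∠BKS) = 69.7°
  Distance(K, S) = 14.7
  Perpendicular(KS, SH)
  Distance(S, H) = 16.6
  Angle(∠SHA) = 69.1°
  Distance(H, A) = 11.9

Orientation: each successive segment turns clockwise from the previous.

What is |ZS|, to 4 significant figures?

11.00

Z is at the origin; ZB runs at 150.8° with length 8.9, so B = (-7.769, 4.342). ∠ZBK = 126.4° gives BK at 97.20° from the x-axis; with |BK| = 8.6, K = (-8.847, 12.87). ∠BKS = 69.7° gives KS at -13.10° from the x-axis; with |KS| = 14.7, S = (5.471, 9.542). Then |ZS| = |S − Z| = 11.00.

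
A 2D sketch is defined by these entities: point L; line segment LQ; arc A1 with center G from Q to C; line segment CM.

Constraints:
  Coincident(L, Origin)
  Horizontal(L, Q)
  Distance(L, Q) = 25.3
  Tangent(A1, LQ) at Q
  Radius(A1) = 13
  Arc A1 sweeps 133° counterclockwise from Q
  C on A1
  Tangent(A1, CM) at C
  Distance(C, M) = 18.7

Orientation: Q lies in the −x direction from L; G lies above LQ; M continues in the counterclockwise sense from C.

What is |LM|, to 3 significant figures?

45.6

On A1, Q sits at bearing -90° from G; a 133° counterclockwise sweep puts C at bearing 43°, so C = G + 13.0·(cos 43°, sin 43°) = (-15.8, 21.9). Tangency of A1 to CM means the radius GC is perpendicular to CM, so CM runs along (−sin 43°, cos 43°); with |CM| = 18.7, M = (-28.5, 35.5). Then |LM| = |M − L| = 45.6.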